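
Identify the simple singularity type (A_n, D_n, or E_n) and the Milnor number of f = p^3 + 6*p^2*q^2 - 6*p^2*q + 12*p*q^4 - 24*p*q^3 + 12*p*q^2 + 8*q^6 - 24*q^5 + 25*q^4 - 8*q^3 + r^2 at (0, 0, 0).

Type E6, Milnor number mu = 6.

The Hessian of f at 0 has rank 1. Corank 2; j^3 = (p - 2*q)^3 is a perfect cube, so E-series; the 4-jet and mu = 6 give E_6.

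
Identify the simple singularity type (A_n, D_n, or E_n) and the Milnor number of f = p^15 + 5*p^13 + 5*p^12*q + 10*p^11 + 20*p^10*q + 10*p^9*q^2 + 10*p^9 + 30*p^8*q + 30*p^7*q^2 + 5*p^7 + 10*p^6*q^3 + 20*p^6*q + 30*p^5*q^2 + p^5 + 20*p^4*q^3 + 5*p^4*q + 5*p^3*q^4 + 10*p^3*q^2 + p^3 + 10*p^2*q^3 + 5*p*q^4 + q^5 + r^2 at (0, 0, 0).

Type E8, Milnor number mu = 8.

The Hessian of f at 0 has rank 1. Corank 2; j^3 = p^3 is a perfect cube, so E-series; the 5-jet and mu = 8 give E_8.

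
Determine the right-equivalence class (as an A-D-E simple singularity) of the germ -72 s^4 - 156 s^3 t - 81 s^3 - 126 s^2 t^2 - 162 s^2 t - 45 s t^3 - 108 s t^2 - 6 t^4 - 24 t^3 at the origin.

The Hessian of f at 0 has rank 0. Corank 2; j^3 = -3*(3*s + 2*t)^3 is a perfect cube, so E-series; the 4-jet and mu = 7 give E_7.

E_{7}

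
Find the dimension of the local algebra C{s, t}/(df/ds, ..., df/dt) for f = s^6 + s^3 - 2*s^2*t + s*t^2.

7

The Hessian of f at 0 has rank 0. Corank 2; j^3 = s*(s - t)^2 has shape L^2 M (L != M), so D-series; mu = 7 gives D_7.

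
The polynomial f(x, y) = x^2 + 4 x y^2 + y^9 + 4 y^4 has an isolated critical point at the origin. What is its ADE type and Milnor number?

The Hessian of f at 0 has rank 1. Corank 1: A-series; mu = 8 gives A_8.

Type A_{8}, Milnor number mu = 8.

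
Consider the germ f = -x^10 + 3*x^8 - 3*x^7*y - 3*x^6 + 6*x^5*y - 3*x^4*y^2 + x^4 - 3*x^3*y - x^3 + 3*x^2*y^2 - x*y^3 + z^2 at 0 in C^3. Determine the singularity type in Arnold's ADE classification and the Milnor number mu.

The Hessian of f at 0 has rank 1. Corank 2; j^3 = -x^3 is a perfect cube, so E-series; the 4-jet and mu = 7 give E_7.

Type E_7, Milnor number mu = 7.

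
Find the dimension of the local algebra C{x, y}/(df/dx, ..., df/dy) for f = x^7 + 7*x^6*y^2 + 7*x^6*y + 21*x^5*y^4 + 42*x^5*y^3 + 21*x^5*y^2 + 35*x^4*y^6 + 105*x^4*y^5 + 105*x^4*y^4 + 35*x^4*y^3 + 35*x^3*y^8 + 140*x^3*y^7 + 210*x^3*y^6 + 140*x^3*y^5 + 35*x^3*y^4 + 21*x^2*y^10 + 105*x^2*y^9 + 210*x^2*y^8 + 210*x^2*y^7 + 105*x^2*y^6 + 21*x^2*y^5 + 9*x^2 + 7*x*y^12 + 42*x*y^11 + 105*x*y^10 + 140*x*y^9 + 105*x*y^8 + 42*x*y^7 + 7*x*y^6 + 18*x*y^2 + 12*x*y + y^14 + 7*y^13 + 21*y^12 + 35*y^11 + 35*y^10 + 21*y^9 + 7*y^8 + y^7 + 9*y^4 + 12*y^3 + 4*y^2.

The Hessian of f at 0 has rank 1. Corank 1: A-series; mu = 6 gives A_6.

6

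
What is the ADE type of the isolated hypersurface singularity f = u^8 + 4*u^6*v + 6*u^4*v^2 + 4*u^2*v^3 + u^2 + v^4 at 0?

A3

The Hessian of f at 0 has rank 1. Corank 1: A-series; mu = 3 gives A_3.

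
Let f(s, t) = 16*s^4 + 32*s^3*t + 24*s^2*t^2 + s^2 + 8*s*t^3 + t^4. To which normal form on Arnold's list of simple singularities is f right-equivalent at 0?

A_3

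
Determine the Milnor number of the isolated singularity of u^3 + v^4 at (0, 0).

6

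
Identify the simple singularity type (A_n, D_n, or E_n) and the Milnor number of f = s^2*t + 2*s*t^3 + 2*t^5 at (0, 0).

Type D6, Milnor number mu = 6.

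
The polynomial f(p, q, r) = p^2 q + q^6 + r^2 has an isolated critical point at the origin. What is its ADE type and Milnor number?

The Hessian of f at 0 is [[0, 0, 0], [0, 0, 0], [0, 0, 2]] with rank 1, so corank 2. A Groebner basis of the Jacobian ideal J(f) in C{p,q,r} is {p^2/6 + q^5, p^3, p*q, r}; counting standard monomials gives mu = 7. Corank 2; j^3 = p^2*q has shape L^2 M (L != M), so D-series; mu = 7 gives D_7.

Type D_{7}, Milnor number mu = 7.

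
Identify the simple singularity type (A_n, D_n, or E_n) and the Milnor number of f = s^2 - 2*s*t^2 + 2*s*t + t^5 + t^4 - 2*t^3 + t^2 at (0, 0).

Type A_{4}, Milnor number mu = 4.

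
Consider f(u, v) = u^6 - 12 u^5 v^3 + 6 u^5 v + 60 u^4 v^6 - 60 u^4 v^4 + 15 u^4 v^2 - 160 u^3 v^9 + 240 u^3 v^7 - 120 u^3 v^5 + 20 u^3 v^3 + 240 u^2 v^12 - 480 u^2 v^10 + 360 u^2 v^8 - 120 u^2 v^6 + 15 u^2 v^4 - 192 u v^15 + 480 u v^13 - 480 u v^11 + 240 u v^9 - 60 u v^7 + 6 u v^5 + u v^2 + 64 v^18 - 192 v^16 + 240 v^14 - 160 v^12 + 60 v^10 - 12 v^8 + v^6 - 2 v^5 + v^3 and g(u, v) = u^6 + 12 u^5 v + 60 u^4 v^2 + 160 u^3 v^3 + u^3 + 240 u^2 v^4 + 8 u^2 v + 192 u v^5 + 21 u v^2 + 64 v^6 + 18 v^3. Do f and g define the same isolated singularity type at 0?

Yes.

The Hessian of f at 0 is [[0, 0], [0, 0]] with rank 0, so corank 2. A Groebner basis of the Jacobian ideal J(f) in C{u,v} is {u^5 + v^2/6, v^3, u*v + v^2}; counting standard monomials gives mu = 7. Corank 2; j^3 = v^2*(u + v) has shape L^2 M (L != M), so D-series; mu = 7 gives D_7. The Hessian of g at 0 is [[0, 0], [0, 0]] with rank 0, so corank 2. A Groebner basis of the Jacobian ideal J(g) in C{u,v} is {-u*v/6 + v^5 - v^2/2, u*v^2 + 3*v^3, u^2 + 5*u*v + 6*v^2}; counting standard monomials gives mu = 7. Corank 2; j^3 = (u + 2*v)*(u + 3*v)^2 has shape L^2 M (L != M), so D-series; mu = 7 gives D_7. Both have type D_7, hence right-equivalent.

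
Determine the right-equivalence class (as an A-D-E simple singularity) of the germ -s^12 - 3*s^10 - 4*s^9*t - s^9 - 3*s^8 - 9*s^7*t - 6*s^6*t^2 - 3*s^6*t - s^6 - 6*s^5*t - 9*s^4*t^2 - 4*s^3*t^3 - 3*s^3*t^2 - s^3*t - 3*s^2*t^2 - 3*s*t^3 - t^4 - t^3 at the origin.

The Hessian of f at 0 is [[0, 0], [0, 0]] with rank 0, so corank 2. A Groebner basis of the Jacobian ideal J(f) in C{s,t} is {s^3 - 3*s*t^2 + 3*t^2, s^2*t + 2*s*t^2, t^3}; counting standard monomials gives mu = 7. Corank 2; j^3 = -t^3 is a perfect cube, so E-series; the 4-jet and mu = 7 give E_7.

E_{7}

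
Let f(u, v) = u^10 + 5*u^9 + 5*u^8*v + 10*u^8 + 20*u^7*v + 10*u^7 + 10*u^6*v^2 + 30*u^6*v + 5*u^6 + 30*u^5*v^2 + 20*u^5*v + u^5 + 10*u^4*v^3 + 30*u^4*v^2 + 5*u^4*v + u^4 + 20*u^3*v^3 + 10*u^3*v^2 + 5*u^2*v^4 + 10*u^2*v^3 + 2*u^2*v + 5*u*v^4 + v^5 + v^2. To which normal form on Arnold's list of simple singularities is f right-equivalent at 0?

A_{4}

The Hessian of f at 0 has rank 1. Corank 1: A-series; mu = 4 gives A_4.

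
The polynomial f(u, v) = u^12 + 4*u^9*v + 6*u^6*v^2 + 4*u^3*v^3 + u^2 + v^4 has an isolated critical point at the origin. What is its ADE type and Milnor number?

The Hessian of f at 0 has rank 1. Corank 1: A-series; mu = 3 gives A_3.

Type A3, Milnor number mu = 3.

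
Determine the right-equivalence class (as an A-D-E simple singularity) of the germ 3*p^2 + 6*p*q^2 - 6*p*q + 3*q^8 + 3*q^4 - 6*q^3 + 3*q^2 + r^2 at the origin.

A_7

The Hessian of f at 0 has rank 2. Corank 1: A-series; mu = 7 gives A_7.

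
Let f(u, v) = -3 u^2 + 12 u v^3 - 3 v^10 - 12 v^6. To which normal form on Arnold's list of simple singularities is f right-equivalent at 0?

A_9

The Hessian of f at 0 is [[-6, 0], [0, 0]] with rank 1, so corank 1. A Groebner basis of the Jacobian ideal J(f) in C{u,v} is {u^3, -u/2 + v^3}; counting standard monomials gives mu = 9. Corank 1: A-series; mu = 9 gives A_9.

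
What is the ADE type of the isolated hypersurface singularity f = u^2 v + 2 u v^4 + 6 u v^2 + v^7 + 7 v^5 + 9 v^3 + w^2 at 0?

D_6

The Hessian of f at 0 is [[0, 0, 0], [0, 0, 0], [0, 0, 2]] with rank 1, so corank 2. A Groebner basis of the Jacobian ideal J(f) in C{u,v,w} is {u*v + v^4 + 3*v^2, u*v^2 + 3*v^3, u^2 + u*v - 6*v^2, w}; counting standard monomials gives mu = 6. Corank 2; j^3 = v*(u + 3*v)^2 has shape L^2 M (L != M), so D-series; mu = 6 gives D_6.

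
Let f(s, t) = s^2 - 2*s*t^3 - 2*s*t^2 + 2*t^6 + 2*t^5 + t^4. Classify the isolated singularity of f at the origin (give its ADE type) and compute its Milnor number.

The Hessian of f at 0 has rank 1. Corank 1: A-series; mu = 5 gives A_5.

Type A_{5}, Milnor number mu = 5.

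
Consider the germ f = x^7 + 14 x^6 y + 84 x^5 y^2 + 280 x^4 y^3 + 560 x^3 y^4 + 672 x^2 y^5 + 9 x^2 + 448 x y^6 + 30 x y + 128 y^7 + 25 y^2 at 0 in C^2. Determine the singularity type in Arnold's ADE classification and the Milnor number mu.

The Hessian of f at 0 is [[18, 30], [30, 50]] with rank 1, so corank 1. A Groebner basis of the Jacobian ideal J(f) in C{x,y} is {y^6, x + 5*y/3}; counting standard monomials gives mu = 6. Corank 1: A-series; mu = 6 gives A_6.

Type A6, Milnor number mu = 6.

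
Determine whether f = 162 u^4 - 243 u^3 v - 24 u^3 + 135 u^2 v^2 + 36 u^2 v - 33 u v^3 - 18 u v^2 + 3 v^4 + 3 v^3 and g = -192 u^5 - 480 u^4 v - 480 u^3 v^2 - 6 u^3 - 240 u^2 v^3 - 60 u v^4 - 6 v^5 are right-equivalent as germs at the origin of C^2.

No.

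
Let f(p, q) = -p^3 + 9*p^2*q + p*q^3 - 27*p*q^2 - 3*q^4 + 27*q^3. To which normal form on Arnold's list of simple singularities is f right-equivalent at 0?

E_{7}

The Hessian of f at 0 has rank 0. Corank 2; j^3 = -(p - 3*q)^3 is a perfect cube, so E-series; the 4-jet and mu = 7 give E_7.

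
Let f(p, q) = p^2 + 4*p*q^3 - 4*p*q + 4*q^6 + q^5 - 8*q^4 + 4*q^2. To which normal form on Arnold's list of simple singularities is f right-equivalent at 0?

The Hessian of f at 0 is [[2, -4], [-4, 8]] with rank 1, so corank 1. A Groebner basis of the Jacobian ideal J(f) in C{p,q} is {p/2 + q^3 - q, p^2 - 4*q^2, p*q - 2*q^2}; counting standard monomials gives mu = 4. Corank 1: A-series; mu = 4 gives A_4.

A_4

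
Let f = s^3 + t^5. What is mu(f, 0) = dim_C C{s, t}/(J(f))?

8

The Hessian of f at 0 has rank 0. Corank 2; j^3 = s^3 is a perfect cube, so E-series; the 5-jet and mu = 8 give E_8.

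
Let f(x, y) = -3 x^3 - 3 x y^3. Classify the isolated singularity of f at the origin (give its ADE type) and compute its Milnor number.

The Hessian of f at 0 is [[0, 0], [0, 0]] with rank 0, so corank 2. A Groebner basis of the Jacobian ideal J(f) in C{x,y} is {x^3, x*y^2, 3*x^2 + y^3}; counting standard monomials gives mu = 7. Corank 2; j^3 = -3*x^3 is a perfect cube, so E-series; the 4-jet and mu = 7 give E_7.

Type E_{7}, Milnor number mu = 7.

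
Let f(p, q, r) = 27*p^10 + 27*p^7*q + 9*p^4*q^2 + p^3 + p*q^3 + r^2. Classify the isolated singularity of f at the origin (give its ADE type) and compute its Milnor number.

The Hessian of f at 0 is [[0, 0, 0], [0, 0, 0], [0, 0, 2]] with rank 1, so corank 2. A Groebner basis of the Jacobian ideal J(f) in C{p,q,r} is {p^3, p*q^2, 3*p^2 + q^3, r}; counting standard monomials gives mu = 7. Corank 2; j^3 = p^3 is a perfect cube, so E-series; the 4-jet and mu = 7 give E_7.

Type E7, Milnor number mu = 7.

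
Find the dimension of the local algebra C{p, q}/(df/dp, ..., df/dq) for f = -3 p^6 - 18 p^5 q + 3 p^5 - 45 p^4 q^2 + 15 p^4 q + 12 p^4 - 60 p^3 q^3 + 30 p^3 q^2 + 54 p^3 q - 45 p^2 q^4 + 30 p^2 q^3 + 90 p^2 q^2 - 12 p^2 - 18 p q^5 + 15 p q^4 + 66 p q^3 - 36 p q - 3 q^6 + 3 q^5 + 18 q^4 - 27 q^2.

4

The Hessian of f at 0 is [[-24, -36], [-36, -54]] with rank 1, so corank 1. A Groebner basis of the Jacobian ideal J(f) in C{p,q} is {16*p + q^3 + 24*q, p^2 - 9*q^2/4, p*q + 3*q^2/2}; counting standard monomials gives mu = 4. Corank 1: A-series; mu = 4 gives A_4.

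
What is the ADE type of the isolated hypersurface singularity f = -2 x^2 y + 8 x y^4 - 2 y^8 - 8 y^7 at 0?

The Hessian of f at 0 has rank 0. Corank 2; j^3 = -2*x^2*y has shape L^2 M (L != M), so D-series; mu = 9 gives D_9.

D9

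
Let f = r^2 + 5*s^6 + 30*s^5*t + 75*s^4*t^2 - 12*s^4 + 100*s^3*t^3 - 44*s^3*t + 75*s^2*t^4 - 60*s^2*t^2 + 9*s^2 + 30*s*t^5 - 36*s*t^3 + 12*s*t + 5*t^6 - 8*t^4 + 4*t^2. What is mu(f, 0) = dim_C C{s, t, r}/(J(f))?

The Hessian of f at 0 is [[18, 12, 0], [12, 8, 0], [0, 0, 2]] with rank 2, so corank 1. A Groebner basis of the Jacobian ideal J(f) in C{s,t,r} is {s*t^2 + 27*s + 18*t, -81*s/2 + t^3 - 27*t, s^2 + 4*s*t/3 + 4*t^2/9, r}; counting standard monomials gives mu = 5. Corank 1: A-series; mu = 5 gives A_5.

5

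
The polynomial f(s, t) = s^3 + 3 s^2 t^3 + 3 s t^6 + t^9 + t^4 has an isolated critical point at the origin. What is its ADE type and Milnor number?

The Hessian of f at 0 is [[0, 0], [0, 0]] with rank 0, so corank 2. A Groebner basis of the Jacobian ideal J(f) in C{s,t} is {t^3, s^2}; counting standard monomials gives mu = 6. Corank 2; j^3 = s^3 is a perfect cube, so E-series; the 4-jet and mu = 6 give E_6.

Type E_{6}, Milnor number mu = 6.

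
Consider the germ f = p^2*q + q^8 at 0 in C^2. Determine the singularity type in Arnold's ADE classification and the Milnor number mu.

Type D_9, Milnor number mu = 9.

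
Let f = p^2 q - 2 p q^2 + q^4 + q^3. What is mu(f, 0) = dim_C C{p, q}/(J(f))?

The Hessian of f at 0 is [[0, 0], [0, 0]] with rank 0, so corank 2. A Groebner basis of the Jacobian ideal J(f) in C{p,q} is {p^3 + p^2/4 - q^2/4, p^2/4 + q^3 - q^2/4, p*q - q^2}; counting standard monomials gives mu = 5. Corank 2; j^3 = q*(p - q)^2 has shape L^2 M (L != M), so D-series; mu = 5 gives D_5.

5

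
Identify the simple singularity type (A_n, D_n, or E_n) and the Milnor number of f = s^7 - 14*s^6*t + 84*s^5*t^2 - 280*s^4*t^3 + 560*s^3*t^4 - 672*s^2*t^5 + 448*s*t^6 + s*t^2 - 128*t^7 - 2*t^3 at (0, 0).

Type D_{8}, Milnor number mu = 8.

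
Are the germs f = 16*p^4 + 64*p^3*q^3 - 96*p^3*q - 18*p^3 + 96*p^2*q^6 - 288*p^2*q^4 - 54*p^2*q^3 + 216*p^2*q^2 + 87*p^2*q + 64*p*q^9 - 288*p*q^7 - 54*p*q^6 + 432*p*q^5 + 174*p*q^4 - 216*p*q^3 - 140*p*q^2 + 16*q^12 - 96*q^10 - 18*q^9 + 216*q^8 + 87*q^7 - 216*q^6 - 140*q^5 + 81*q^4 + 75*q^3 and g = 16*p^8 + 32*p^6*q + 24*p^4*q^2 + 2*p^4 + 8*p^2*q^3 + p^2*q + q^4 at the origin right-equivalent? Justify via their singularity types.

Yes.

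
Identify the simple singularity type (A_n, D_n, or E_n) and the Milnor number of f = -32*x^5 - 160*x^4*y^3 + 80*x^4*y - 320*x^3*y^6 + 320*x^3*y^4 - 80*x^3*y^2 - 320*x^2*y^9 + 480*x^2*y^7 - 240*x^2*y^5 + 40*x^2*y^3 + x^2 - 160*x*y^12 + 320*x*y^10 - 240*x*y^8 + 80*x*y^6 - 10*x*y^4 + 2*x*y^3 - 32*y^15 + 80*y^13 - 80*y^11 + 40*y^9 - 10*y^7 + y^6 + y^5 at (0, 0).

The Hessian of f at 0 has rank 1. Corank 1: A-series; mu = 4 gives A_4.

Type A4, Milnor number mu = 4.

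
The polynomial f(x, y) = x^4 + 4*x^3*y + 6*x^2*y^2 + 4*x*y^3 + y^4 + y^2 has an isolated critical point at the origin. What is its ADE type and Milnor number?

Type A3, Milnor number mu = 3.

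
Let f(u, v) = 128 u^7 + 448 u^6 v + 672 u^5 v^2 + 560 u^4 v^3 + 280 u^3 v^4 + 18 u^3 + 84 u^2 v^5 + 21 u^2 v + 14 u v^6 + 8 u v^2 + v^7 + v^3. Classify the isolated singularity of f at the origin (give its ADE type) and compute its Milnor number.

The Hessian of f at 0 is [[0, 0], [0, 0]] with rank 0, so corank 2. A Groebner basis of the Jacobian ideal J(f) in C{u,v} is {-2187*u*v/14 + v^6 - 729*v^2/14, u*v^2 + v^3/3, u^2 + 5*u*v/6 + v^2/6}; counting standard monomials gives mu = 8. Corank 2; j^3 = (2*u + v)*(3*u + v)^2 has shape L^2 M (L != M), so D-series; mu = 8 gives D_8.

Type D_{8}, Milnor number mu = 8.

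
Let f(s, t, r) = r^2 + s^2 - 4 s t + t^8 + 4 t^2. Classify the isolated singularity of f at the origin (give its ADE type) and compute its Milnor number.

Type A_7, Milnor number mu = 7.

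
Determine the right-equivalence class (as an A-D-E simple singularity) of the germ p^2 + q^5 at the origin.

A_{4}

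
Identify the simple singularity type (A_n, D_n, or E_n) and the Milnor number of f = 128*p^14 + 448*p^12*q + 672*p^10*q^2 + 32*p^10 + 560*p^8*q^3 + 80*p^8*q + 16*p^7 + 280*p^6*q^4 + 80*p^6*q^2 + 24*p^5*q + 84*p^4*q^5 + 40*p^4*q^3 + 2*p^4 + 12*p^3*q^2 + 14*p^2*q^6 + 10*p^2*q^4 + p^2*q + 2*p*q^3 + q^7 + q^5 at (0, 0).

Type D_{8}, Milnor number mu = 8.

The Hessian of f at 0 has rank 0. Corank 2; j^3 = p^2*q has shape L^2 M (L != M), so D-series; mu = 8 gives D_8.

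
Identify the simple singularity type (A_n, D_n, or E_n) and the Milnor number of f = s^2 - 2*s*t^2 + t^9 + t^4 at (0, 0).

Type A_{8}, Milnor number mu = 8.

The Hessian of f at 0 has rank 1. Corank 1: A-series; mu = 8 gives A_8.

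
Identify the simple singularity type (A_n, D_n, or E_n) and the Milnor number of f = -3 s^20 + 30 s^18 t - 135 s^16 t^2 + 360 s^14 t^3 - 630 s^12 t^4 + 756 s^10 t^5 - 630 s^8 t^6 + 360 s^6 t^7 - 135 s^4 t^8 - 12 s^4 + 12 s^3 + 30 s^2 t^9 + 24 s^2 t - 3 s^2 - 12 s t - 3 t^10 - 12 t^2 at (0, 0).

Type A_9, Milnor number mu = 9.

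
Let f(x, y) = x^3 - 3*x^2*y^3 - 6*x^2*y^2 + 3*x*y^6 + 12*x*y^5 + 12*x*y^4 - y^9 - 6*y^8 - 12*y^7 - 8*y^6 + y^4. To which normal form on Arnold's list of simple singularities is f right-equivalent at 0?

The Hessian of f at 0 has rank 0. Corank 2; j^3 = x^3 is a perfect cube, so E-series; the 4-jet and mu = 6 give E_6.

E6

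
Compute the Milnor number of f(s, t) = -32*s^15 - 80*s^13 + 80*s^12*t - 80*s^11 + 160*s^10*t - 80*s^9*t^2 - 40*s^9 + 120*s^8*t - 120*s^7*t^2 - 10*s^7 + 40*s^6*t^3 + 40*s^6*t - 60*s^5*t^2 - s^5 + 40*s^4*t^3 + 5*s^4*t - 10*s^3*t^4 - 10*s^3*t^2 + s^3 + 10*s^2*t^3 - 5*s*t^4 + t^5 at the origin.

8

The Hessian of f at 0 has rank 0. Corank 2; j^3 = s^3 is a perfect cube, so E-series; the 5-jet and mu = 8 give E_8.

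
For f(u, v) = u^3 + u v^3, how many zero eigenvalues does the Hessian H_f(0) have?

2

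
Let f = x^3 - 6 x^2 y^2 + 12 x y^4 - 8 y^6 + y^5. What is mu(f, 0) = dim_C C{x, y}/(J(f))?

8

The Hessian of f at 0 is [[0, 0], [0, 0]] with rank 0, so corank 2. A Groebner basis of the Jacobian ideal J(f) in C{x,y} is {y^4, x^3, -x^2/4 + x*y^2}; counting standard monomials gives mu = 8. Corank 2; j^3 = x^3 is a perfect cube, so E-series; the 5-jet and mu = 8 give E_8.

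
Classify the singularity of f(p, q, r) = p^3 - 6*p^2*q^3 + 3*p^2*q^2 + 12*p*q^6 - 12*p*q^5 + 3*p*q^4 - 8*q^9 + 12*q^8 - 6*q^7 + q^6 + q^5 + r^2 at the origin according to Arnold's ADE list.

E_{8}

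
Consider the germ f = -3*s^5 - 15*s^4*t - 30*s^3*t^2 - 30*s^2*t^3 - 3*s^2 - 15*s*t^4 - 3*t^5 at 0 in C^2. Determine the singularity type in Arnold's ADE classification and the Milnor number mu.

Type A_4, Milnor number mu = 4.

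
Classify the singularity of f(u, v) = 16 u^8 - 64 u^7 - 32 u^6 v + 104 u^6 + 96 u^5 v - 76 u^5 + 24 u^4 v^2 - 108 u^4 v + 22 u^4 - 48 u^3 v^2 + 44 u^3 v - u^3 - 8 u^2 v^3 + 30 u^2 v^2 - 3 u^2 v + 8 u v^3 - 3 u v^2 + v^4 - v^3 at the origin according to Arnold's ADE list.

E_6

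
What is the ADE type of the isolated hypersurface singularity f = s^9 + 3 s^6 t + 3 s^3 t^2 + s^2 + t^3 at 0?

A_{2}

The Hessian of f at 0 is [[2, 0], [0, 0]] with rank 1, so corank 1. A Groebner basis of the Jacobian ideal J(f) in C{s,t} is {t^2, s}; counting standard monomials gives mu = 2. Corank 1: A-series; mu = 2 gives A_2.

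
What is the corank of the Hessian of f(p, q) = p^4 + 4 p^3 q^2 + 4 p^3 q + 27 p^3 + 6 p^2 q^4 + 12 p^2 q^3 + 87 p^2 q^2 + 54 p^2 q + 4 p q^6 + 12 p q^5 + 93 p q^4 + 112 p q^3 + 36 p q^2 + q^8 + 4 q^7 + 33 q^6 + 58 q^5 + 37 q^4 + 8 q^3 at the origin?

2

The Hessian at 0 is [[0, 0], [0, 0]] of rank 0; hence corank 2.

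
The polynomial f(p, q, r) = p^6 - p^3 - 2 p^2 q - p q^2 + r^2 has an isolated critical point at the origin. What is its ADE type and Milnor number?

Type D_{7}, Milnor number mu = 7.

The Hessian of f at 0 has rank 1. Corank 2; j^3 = -p*(p + q)^2 has shape L^2 M (L != M), so D-series; mu = 7 gives D_7.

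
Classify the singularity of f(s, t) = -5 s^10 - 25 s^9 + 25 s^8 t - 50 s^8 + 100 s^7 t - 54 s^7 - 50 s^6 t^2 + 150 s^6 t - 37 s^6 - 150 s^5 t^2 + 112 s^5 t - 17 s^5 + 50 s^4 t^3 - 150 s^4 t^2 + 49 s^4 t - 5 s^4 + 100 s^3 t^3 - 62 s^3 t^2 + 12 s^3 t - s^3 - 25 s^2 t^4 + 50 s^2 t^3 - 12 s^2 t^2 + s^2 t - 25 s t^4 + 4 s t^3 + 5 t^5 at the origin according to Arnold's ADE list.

The Hessian of f at 0 has rank 0. Corank 2; j^3 = -s^2*(s - t) has shape L^2 M (L != M), so D-series; mu = 6 gives D_6.

D6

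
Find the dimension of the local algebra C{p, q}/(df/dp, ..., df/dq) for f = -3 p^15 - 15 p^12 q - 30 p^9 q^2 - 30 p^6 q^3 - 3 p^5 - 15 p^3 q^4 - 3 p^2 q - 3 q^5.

The Hessian of f at 0 has rank 0. Corank 2; j^3 = -3*p^2*q has shape L^2 M (L != M), so D-series; mu = 6 gives D_6.

6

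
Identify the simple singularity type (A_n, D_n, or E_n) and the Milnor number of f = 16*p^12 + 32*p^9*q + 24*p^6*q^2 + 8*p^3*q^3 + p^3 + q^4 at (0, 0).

Type E_6, Milnor number mu = 6.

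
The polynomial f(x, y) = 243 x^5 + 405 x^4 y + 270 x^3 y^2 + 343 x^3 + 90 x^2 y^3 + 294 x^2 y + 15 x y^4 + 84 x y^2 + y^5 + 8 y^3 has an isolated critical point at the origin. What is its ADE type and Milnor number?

The Hessian of f at 0 is [[0, 0], [0, 0]] with rank 0, so corank 2. A Groebner basis of the Jacobian ideal J(f) in C{x,y} is {y^5, x*y^3 + 25*y^4/84, x^2 + 4*x*y/7 + 4*y^2/49}; counting standard monomials gives mu = 8. Corank 2; j^3 = (7*x + 2*y)^3 is a perfect cube, so E-series; the 5-jet and mu = 8 give E_8.

Type E_{8}, Milnor number mu = 8.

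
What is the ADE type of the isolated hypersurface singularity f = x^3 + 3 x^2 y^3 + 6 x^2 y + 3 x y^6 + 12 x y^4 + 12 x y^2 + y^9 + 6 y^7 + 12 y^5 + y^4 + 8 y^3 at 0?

The Hessian of f at 0 is [[0, 0], [0, 0]] with rank 0, so corank 2. A Groebner basis of the Jacobian ideal J(f) in C{x,y} is {y^3, x^2 + 4*x*y + 4*y^2}; counting standard monomials gives mu = 6. Corank 2; j^3 = (x + 2*y)^3 is a perfect cube, so E-series; the 4-jet and mu = 6 give E_6.

E6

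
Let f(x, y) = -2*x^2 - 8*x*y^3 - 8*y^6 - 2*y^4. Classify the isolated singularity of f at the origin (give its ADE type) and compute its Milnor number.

Type A3, Milnor number mu = 3.

The Hessian of f at 0 has rank 1. Corank 1: A-series; mu = 3 gives A_3.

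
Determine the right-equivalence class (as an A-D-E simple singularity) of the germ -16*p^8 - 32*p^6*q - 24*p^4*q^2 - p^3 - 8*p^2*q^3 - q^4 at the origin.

E_6

The Hessian of f at 0 has rank 0. Corank 2; j^3 = -p^3 is a perfect cube, so E-series; the 4-jet and mu = 6 give E_6.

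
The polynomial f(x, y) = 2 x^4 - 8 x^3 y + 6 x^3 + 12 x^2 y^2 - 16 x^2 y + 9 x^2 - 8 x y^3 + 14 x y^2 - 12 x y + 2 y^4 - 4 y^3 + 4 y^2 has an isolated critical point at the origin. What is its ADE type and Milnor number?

The Hessian of f at 0 is [[18, -12], [-12, 8]] with rank 1, so corank 1. A Groebner basis of the Jacobian ideal J(f) in C{x,y} is {x^2 + 12*x - 8*y, x*y + 18*x - 12*y, 27*x + y^2 - 18*y}; counting standard monomials gives mu = 3. Corank 1: A-series; mu = 3 gives A_3.

Type A_{3}, Milnor number mu = 3.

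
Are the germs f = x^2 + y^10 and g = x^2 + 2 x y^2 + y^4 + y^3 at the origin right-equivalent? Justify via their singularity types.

No.

The Hessian of f at 0 has rank 1. Corank 1: A-series; mu = 9 gives A_9. The Hessian of g at 0 has rank 1. Corank 1: A-series; mu = 2 gives A_2. f is A_9 but g is A_2, hence not right-equivalent.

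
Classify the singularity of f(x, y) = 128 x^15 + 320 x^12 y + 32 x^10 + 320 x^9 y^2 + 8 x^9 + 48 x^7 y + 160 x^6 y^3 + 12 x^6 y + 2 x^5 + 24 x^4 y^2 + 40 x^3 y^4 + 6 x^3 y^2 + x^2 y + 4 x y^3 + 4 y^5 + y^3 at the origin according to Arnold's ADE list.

D_{4}

The Hessian of f at 0 is [[0, 0], [0, 0]] with rank 0, so corank 2. A Groebner basis of the Jacobian ideal J(f) in C{x,y} is {y^3, x^2 + 3*y^2, x*y}; counting standard monomials gives mu = 4. Corank 2; j^3 = y*(x^2 + y^2) splits into three distinct lines over C (the quadratic factor has nonzero discriminant), so D_4.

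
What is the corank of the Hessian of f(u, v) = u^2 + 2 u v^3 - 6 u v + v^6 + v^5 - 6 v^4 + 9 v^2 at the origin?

Hessian at 0 has rank 1.

1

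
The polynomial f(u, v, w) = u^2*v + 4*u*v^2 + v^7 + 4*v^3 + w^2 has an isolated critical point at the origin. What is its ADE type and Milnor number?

The Hessian of f at 0 has rank 1. Corank 2; j^3 = v*(u + 2*v)^2 has shape L^2 M (L != M), so D-series; mu = 8 gives D_8.

Type D_8, Milnor number mu = 8.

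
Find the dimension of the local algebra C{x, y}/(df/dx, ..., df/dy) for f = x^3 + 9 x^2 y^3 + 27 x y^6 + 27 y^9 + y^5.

8

The Hessian of f at 0 has rank 0. Corank 2; j^3 = x^3 is a perfect cube, so E-series; the 5-jet and mu = 8 give E_8.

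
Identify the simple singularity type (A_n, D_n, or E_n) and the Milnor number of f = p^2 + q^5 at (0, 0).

The Hessian of f at 0 has rank 1. Corank 1: A-series; mu = 4 gives A_4.

Type A4, Milnor number mu = 4.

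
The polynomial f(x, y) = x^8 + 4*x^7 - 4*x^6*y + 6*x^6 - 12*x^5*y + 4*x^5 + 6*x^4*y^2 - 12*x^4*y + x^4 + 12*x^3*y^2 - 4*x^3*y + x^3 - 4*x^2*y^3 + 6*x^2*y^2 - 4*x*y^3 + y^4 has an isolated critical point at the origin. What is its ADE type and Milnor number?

Type E_{6}, Milnor number mu = 6.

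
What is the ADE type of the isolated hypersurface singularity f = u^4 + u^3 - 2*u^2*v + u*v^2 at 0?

D_{5}

The Hessian of f at 0 is [[0, 0], [0, 0]] with rank 0, so corank 2. A Groebner basis of the Jacobian ideal J(f) in C{u,v} is {u*v^2 - u*v/4 + v^2/4, -u*v/4 + v^3 + v^2/4, u^2 - u*v}; counting standard monomials gives mu = 5. Corank 2; j^3 = u*(u - v)^2 has shape L^2 M (L != M), so D-series; mu = 5 gives D_5.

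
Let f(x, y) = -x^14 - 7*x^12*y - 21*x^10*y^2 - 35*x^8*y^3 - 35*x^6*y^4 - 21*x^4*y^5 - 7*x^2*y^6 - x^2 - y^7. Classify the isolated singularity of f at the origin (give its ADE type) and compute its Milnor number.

Type A_{6}, Milnor number mu = 6.

The Hessian of f at 0 has rank 1. Corank 1: A-series; mu = 6 gives A_6.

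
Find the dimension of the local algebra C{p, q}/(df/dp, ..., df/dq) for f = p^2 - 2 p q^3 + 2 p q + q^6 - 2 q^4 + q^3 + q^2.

2

The Hessian of f at 0 has rank 1. Corank 1: A-series; mu = 2 gives A_2.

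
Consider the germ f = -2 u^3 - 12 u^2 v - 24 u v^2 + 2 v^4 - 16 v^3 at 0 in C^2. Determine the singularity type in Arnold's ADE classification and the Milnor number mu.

The Hessian of f at 0 has rank 0. Corank 2; j^3 = -2*(u + 2*v)^3 is a perfect cube, so E-series; the 4-jet and mu = 6 give E_6.

Type E6, Milnor number mu = 6.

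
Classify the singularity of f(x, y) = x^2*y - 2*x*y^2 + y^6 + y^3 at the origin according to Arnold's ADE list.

The Hessian of f at 0 is [[0, 0], [0, 0]] with rank 0, so corank 2. A Groebner basis of the Jacobian ideal J(f) in C{x,y} is {x^2/6 + y^5 - y^2/6, x^3 - y^3, x*y - y^2}; counting standard monomials gives mu = 7. Corank 2; j^3 = y*(x - y)^2 has shape L^2 M (L != M), so D-series; mu = 7 gives D_7.

D_7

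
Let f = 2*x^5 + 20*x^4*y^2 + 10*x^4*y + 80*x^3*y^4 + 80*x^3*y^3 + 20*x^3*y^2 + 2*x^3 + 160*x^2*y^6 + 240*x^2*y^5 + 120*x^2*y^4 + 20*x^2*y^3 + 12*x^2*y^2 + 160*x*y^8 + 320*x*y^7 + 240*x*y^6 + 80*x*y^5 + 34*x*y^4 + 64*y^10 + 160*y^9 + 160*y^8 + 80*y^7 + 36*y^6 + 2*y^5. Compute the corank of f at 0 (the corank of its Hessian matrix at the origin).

The Hessian at 0 is [[0, 0], [0, 0]] of rank 0; hence corank 2.

2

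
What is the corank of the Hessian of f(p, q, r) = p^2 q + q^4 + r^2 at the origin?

2

The Hessian at 0 is [[0, 0, 0], [0, 0, 0], [0, 0, 2]] of rank 1; hence corank 2.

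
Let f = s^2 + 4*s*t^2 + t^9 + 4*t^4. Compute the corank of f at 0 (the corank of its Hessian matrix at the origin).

1

The Hessian at 0 is [[2, 0], [0, 0]] of rank 1; hence corank 1.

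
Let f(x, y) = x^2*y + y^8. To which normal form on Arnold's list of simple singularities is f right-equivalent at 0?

D9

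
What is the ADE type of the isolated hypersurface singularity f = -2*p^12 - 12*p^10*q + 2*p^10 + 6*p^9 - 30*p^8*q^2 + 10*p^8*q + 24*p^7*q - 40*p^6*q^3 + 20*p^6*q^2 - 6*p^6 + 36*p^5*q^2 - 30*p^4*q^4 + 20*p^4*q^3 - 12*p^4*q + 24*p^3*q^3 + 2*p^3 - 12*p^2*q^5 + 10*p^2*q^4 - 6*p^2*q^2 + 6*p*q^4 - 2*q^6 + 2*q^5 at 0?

E_{8}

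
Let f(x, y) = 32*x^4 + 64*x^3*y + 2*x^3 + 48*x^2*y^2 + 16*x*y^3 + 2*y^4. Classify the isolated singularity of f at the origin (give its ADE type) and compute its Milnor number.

The Hessian of f at 0 has rank 0. Corank 2; j^3 = 2*x^3 is a perfect cube, so E-series; the 4-jet and mu = 6 give E_6.

Type E6, Milnor number mu = 6.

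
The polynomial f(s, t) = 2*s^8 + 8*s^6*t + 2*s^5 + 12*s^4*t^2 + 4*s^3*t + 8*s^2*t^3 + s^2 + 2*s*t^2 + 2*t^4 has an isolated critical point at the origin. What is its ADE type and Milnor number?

Type A_3, Milnor number mu = 3.

The Hessian of f at 0 is [[2, 0], [0, 0]] with rank 1, so corank 1. A Groebner basis of the Jacobian ideal J(f) in C{s,t} is {s^2, s*t, s + t^2}; counting standard monomials gives mu = 3. Corank 1: A-series; mu = 3 gives A_3.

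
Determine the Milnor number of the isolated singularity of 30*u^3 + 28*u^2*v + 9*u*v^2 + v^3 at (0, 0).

The Hessian of f at 0 is [[0, 0], [0, 0]] with rank 0, so corank 2. A Groebner basis of the Jacobian ideal J(f) in C{u,v} is {v^3, u^2 - 3*v^2/26, u*v + 9*v^2/26}; counting standard monomials gives mu = 4. Corank 2; j^3 = (3*u + v)*(10*u^2 + 6*u*v + v^2) splits into three distinct lines over C (the quadratic factor has nonzero discriminant), so D_4.

4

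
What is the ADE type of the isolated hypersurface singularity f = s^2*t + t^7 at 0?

The Hessian of f at 0 is [[0, 0], [0, 0]] with rank 0, so corank 2. A Groebner basis of the Jacobian ideal J(f) in C{s,t} is {s^2/7 + t^6, s^3, s*t}; counting standard monomials gives mu = 8. Corank 2; j^3 = s^2*t has shape L^2 M (L != M), so D-series; mu = 8 gives D_8.

D_{8}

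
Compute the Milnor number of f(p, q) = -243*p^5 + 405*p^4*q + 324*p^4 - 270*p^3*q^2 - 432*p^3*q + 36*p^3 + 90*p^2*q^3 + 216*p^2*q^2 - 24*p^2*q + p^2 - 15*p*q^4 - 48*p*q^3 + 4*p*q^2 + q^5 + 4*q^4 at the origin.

4

The Hessian of f at 0 has rank 1. Corank 1: A-series; mu = 4 gives A_4.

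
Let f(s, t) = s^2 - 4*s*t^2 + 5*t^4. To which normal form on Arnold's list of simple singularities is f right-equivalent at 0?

The Hessian of f at 0 has rank 1. Corank 1: A-series; mu = 3 gives A_3.

A3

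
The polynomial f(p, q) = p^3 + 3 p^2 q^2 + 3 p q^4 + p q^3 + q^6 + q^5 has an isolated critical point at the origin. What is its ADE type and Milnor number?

The Hessian of f at 0 has rank 0. Corank 2; j^3 = p^3 is a perfect cube, so E-series; the 4-jet and mu = 7 give E_7.

Type E_7, Milnor number mu = 7.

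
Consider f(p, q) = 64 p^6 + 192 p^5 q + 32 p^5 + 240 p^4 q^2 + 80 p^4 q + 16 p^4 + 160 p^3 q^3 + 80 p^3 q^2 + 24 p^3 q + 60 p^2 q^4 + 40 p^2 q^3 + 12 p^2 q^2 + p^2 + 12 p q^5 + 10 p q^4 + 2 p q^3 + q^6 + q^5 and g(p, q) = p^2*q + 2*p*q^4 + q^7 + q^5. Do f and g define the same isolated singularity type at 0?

The Hessian of f at 0 has rank 1. Corank 1: A-series; mu = 4 gives A_4. The Hessian of g at 0 has rank 0. Corank 2; j^3 = p^2*q has shape L^2 M (L != M), so D-series; mu = 6 gives D_6. f is A_4 but g is D_6, hence not right-equivalent.

No.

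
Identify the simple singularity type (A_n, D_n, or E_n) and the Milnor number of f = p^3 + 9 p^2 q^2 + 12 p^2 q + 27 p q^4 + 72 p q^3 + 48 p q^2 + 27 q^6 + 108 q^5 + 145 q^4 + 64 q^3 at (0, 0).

Type E_{6}, Milnor number mu = 6.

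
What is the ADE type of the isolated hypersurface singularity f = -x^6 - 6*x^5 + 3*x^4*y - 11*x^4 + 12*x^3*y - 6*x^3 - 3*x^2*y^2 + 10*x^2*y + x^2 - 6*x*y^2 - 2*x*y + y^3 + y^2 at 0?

The Hessian of f at 0 has rank 1. Corank 1: A-series; mu = 2 gives A_2.

A2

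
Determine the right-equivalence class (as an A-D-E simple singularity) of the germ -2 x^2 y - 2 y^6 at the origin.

D7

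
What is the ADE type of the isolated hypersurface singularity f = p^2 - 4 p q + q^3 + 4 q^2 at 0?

A_2

The Hessian of f at 0 has rank 1. Corank 1: A-series; mu = 2 gives A_2.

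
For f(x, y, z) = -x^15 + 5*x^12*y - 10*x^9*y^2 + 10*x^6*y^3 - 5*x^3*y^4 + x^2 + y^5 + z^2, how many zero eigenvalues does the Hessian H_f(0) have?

1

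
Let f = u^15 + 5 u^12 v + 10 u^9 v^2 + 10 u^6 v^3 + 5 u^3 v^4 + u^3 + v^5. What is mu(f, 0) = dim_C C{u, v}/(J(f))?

8

The Hessian of f at 0 has rank 0. Corank 2; j^3 = u^3 is a perfect cube, so E-series; the 5-jet and mu = 8 give E_8.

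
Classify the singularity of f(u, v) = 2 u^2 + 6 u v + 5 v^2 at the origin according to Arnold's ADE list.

A_1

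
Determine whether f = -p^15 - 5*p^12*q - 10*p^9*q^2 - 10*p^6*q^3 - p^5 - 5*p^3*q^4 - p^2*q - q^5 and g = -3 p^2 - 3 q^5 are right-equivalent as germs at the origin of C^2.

No.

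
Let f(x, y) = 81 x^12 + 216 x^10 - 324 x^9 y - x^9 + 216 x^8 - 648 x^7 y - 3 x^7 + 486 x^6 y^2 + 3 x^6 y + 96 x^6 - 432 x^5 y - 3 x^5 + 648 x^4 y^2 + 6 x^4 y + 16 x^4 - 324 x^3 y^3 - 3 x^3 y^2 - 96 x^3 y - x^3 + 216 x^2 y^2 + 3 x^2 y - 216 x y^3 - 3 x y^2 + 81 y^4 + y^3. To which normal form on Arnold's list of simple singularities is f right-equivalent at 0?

The Hessian of f at 0 has rank 0. Corank 2; j^3 = -(x - y)^3 is a perfect cube, so E-series; the 4-jet and mu = 6 give E_6.

E6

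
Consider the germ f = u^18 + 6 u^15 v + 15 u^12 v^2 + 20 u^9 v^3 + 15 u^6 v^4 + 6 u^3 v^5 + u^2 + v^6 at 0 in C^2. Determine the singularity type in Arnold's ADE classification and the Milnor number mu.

Type A_{5}, Milnor number mu = 5.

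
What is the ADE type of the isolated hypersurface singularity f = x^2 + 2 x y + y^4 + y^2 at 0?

The Hessian of f at 0 is [[2, 2], [2, 2]] with rank 1, so corank 1. A Groebner basis of the Jacobian ideal J(f) in C{x,y} is {y^3, x + y}; counting standard monomials gives mu = 3. Corank 1: A-series; mu = 3 gives A_3.

A_3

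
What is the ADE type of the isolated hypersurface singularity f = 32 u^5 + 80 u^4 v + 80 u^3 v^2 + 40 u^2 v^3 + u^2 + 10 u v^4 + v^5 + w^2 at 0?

A_4

The Hessian of f at 0 has rank 2. Corank 1: A-series; mu = 4 gives A_4.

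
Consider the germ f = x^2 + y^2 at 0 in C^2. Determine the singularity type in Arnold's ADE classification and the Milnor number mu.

Type A_{1}, Milnor number mu = 1.

The Hessian of f at 0 is [[2, 0], [0, 2]] with rank 2, so corank 0. A Groebner basis of the Jacobian ideal J(f) in C{x,y} is {x, y}; counting standard monomials gives mu = 1. Corank 0: nondegenerate Morse point, so A_1.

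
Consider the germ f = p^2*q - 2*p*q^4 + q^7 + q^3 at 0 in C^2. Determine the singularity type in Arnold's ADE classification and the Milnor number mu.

Type D4, Milnor number mu = 4.

The Hessian of f at 0 is [[0, 0], [0, 0]] with rank 0, so corank 2. A Groebner basis of the Jacobian ideal J(f) in C{p,q} is {q^3, p^2 + 3*q^2, p*q}; counting standard monomials gives mu = 4. Corank 2; j^3 = q*(p^2 + q^2) splits into three distinct lines over C (the quadratic factor has nonzero discriminant), so D_4.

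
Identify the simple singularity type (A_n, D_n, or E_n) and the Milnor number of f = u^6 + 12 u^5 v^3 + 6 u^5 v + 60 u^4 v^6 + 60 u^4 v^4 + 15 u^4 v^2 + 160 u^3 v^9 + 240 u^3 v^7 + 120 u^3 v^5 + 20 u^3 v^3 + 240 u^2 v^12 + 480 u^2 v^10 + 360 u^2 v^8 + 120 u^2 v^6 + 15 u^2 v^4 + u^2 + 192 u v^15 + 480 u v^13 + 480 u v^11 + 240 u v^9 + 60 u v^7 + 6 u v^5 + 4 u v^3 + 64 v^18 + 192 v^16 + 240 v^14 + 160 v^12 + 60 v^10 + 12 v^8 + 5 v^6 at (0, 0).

Type A_5, Milnor number mu = 5.

The Hessian of f at 0 is [[2, 0], [0, 0]] with rank 1, so corank 1. A Groebner basis of the Jacobian ideal J(f) in C{u,v} is {u*v^2, u/2 + v^3, u^2}; counting standard monomials gives mu = 5. Corank 1: A-series; mu = 5 gives A_5.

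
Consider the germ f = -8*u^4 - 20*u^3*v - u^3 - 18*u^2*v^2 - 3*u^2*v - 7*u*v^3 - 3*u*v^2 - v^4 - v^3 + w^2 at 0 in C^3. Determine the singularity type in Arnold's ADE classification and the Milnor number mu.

Type E_{7}, Milnor number mu = 7.

The Hessian of f at 0 has rank 1. Corank 2; j^3 = -(u + v)^3 is a perfect cube, so E-series; the 4-jet and mu = 7 give E_7.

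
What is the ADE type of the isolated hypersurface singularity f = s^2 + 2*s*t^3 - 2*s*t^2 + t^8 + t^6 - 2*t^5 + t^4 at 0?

The Hessian of f at 0 has rank 1. Corank 1: A-series; mu = 7 gives A_7.

A_7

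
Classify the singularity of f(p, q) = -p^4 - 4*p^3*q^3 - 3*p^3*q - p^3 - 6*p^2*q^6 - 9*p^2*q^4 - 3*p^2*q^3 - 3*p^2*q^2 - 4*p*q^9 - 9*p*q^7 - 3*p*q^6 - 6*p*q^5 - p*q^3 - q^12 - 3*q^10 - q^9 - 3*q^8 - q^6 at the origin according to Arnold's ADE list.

E_7

The Hessian of f at 0 has rank 0. Corank 2; j^3 = -p^3 is a perfect cube, so E-series; the 4-jet and mu = 7 give E_7.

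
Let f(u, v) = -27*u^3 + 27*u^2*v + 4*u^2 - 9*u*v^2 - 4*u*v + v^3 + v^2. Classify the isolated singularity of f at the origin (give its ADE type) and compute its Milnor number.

The Hessian of f at 0 has rank 1. Corank 1: A-series; mu = 2 gives A_2.

Type A_{2}, Milnor number mu = 2.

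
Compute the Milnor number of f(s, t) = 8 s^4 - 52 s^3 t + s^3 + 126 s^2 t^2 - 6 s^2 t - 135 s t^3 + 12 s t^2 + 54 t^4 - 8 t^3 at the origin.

7

The Hessian of f at 0 has rank 0. Corank 2; j^3 = (s - 2*t)^3 is a perfect cube, so E-series; the 4-jet and mu = 7 give E_7.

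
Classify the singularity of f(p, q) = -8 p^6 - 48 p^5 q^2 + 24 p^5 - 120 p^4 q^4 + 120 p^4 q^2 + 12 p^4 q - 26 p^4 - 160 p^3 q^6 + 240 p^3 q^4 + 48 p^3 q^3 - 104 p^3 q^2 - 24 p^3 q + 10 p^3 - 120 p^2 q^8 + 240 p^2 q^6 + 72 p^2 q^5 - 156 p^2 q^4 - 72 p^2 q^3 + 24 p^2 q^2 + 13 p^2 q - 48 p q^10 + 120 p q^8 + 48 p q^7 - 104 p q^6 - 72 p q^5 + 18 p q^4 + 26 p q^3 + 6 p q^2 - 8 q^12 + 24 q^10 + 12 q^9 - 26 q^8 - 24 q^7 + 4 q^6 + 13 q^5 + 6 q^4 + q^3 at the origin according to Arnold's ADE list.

The Hessian of f at 0 has rank 0. Corank 2; j^3 = (2*p + q)*(5*p^2 + 4*p*q + q^2) splits into three distinct lines over C (the quadratic factor has nonzero discriminant), so D_4.

D_{4}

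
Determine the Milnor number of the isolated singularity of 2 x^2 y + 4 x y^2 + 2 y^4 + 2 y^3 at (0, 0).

5

The Hessian of f at 0 is [[0, 0], [0, 0]] with rank 0, so corank 2. A Groebner basis of the Jacobian ideal J(f) in C{x,y} is {x^3 - x^2/4 + y^2/4, x^2/4 + y^3 - y^2/4, x*y + y^2}; counting standard monomials gives mu = 5. Corank 2; j^3 = 2*y*(x + y)^2 has shape L^2 M (L != M), so D-series; mu = 5 gives D_5.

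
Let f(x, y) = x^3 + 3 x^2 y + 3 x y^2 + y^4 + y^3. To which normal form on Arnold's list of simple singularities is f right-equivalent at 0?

E_{6}

The Hessian of f at 0 is [[0, 0], [0, 0]] with rank 0, so corank 2. A Groebner basis of the Jacobian ideal J(f) in C{x,y} is {y^3, x^2 + 2*x*y + y^2}; counting standard monomials gives mu = 6. Corank 2; j^3 = (x + y)^3 is a perfect cube, so E-series; the 4-jet and mu = 6 give E_6.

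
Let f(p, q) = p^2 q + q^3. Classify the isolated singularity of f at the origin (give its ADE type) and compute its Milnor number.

Type D4, Milnor number mu = 4.

The Hessian of f at 0 has rank 0. Corank 2; j^3 = q*(p^2 + q^2) splits into three distinct lines over C (the quadratic factor has nonzero discriminant), so D_4.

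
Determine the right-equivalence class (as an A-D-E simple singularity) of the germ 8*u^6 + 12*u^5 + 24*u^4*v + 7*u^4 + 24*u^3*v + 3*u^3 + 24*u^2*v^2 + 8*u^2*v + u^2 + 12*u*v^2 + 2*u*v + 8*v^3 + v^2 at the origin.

A2

The Hessian of f at 0 has rank 1. Corank 1: A-series; mu = 2 gives A_2.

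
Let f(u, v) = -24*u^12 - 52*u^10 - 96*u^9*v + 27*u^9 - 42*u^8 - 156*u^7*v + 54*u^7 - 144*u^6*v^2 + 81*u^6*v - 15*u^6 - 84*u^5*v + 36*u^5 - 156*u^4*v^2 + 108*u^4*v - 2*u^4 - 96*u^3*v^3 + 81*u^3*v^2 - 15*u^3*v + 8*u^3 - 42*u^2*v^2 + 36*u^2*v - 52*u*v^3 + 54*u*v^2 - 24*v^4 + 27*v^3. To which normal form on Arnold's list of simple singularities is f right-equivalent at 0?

The Hessian of f at 0 has rank 0. Corank 2; j^3 = (2*u + 3*v)^3 is a perfect cube, so E-series; the 4-jet and mu = 7 give E_7.

E7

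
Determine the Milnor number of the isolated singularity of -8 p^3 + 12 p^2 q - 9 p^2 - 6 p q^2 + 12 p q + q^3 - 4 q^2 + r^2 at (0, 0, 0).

2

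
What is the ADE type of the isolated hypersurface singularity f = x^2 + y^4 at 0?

A_3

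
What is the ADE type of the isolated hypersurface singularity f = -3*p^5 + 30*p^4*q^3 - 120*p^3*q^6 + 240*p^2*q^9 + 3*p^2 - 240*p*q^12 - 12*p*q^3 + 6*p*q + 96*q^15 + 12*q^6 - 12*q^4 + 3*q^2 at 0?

A_{4}

The Hessian of f at 0 has rank 1. Corank 1: A-series; mu = 4 gives A_4.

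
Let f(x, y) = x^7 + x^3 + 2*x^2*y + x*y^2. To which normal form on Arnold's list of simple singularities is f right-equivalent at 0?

D_8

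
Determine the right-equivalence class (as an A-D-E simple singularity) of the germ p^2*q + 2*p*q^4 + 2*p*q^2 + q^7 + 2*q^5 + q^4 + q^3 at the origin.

D5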